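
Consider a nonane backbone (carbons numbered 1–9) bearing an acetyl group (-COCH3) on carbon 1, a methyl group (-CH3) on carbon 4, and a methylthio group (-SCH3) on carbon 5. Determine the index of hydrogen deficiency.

Atom tally by fragment:
  CH3COCH2 → C:3 H:5 O:1
  CH2 → C:1 H:2
  CH2 → C:1 H:2
  CH(CH3) → C:2 H:4
  CH(SCH3) → C:2 H:4 S:1
  CH2 → C:1 H:2
  CH2 → C:1 H:2
  CH2 → C:1 H:2
  CH3 → C:1 H:3
Element totals:
  C: 13
  H: 26
  O: 1
  S: 1
Molecular formula: C13H26OS.
DoU = (2C + 2 + N − H − X) / 2 = (2·13 + 2 + 0 − 26 − 0) / 2 = 1.

1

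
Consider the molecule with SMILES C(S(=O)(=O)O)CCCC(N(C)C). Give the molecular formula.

C7H17NO3S

Atom tally by fragment:
  HO3SCH2 → C:1 H:3 S:1 O:3
  CH2 → C:1 H:2
  CH2 → C:1 H:2
  CH2 → C:1 H:2
  CH2N(CH3)2 → C:3 H:8 N:1
Element totals:
  C: 7
  H: 17
  N: 1
  O: 3
  S: 1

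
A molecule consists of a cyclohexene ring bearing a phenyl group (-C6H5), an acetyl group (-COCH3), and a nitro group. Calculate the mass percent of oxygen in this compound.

19.57%

Atom tally by fragment:
  cyclohexene ring core → C:6 H:10
  (− 3 ring H displaced by substituents)
  + C6H5 → C:6 H:5
  + COCH3 → C:2 H:3 O:1
  + NO2 → N:1 O:2
Element totals:
  C: 14
  H: 15
  N: 1
  O: 3
Molecular formula: C14H15NO3.
Molar mass = 245.278 g/mol.
Mass from O: 3 × 15.999 = 47.997 g/mol.
%O = 47.997 / 245.278 × 100 = 19.57%.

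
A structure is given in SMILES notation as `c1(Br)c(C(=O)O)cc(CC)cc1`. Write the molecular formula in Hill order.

Atom tally by fragment:
  benzene ring core → C:6 H:6
  (− 3 ring H displaced by substituents)
  + Br → Br:1
  + COOH → C:1 H:1 O:2
  + C2H5 → C:2 H:5
Element totals:
  C: 9
  H: 9
  Br: 1
  O: 2

C9H9BrO2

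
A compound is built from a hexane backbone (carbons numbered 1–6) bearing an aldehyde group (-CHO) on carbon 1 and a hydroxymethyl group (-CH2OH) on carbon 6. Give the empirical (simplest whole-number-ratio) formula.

Atom tally by fragment:
  OHCCH2 → C:2 H:3 O:1
  CH2 → C:1 H:2
  CH2 → C:1 H:2
  CH2 → C:1 H:2
  CH2 → C:1 H:2
  CH2CH2OH → C:2 H:5 O:1
Element totals:
  C: 8
  H: 16
  O: 2
Molecular formula: C8H16O2.
gcd of subscripts = 2; dividing each by 2:
  C: 8/2 = 4
  H: 16/2 = 8
  O: 2/2 = 1

C4H8O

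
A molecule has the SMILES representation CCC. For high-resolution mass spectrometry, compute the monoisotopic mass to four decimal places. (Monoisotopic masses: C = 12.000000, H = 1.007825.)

44.0626

Atom tally by fragment:
  CH3 → C:1 H:3
  CH2 → C:1 H:2
  CH3 → C:1 H:3
Element totals:
  C: 3
  H: 8
Molecular formula: C3H8.
  M = 3(12.0) + 8(1.007825)
    = 36.000000 + 8.062600 = 44.062600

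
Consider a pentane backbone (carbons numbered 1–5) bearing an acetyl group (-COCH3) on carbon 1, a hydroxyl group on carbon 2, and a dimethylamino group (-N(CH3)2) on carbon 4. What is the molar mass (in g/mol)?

173.26 g/mol

Atom tally by fragment:
  CH3COCH2 → C:3 H:5 O:1
  CH(OH) → C:1 H:2 O:1
  CH2 → C:1 H:2
  CH(N(CH3)2) → C:3 H:7 N:1
  CH3 → C:1 H:3
Element totals:
  C: 9
  H: 19
  N: 1
  O: 2
Molecular formula: C9H19NO2.
  M = 9(12.011) + 19(1.008) + 14.007 + 2(15.999)
    = 108.099 + 19.152 + 14.007 + 31.998 = 173.256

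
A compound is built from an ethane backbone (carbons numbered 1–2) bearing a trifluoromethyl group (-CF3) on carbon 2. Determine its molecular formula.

C3H5F3

Atom tally by fragment:
  CH3 → C:1 H:3
  CH2CF3 → C:2 H:2 F:3
Element totals:
  C: 3
  H: 5
  F: 3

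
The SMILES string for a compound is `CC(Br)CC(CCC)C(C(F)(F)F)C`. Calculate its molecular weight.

275.15 g/mol

Atom tally by fragment:
  CH3 → C:1 H:3
  CH(Br) → C:1 H:1 Br:1
  CH2 → C:1 H:2
  CH(CH2CH2CH3) → C:4 H:8
  CH(CF3) → C:2 H:1 F:3
  CH3 → C:1 H:3
Element totals:
  C: 10
  H: 18
  Br: 1
  F: 3
Molecular formula: C10H18BrF3.
  M = 10(12.011) + 18(1.008) + 79.904 + 3(18.998)
    = 120.110 + 18.144 + 79.904 + 56.994 = 275.152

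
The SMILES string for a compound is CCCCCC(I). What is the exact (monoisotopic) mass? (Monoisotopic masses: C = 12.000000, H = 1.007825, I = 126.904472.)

Atom tally by fragment:
  CH3 → C:1 H:3
  CH2 → C:1 H:2
  CH2 → C:1 H:2
  CH2 → C:1 H:2
  CH2 → C:1 H:2
  CH2I → C:1 H:2 I:1
Element totals:
  C: 6
  H: 13
  I: 1
Molecular formula: C6H13I.
  M = 6(12.0) + 13(1.007825) + 126.904472
    = 72.000000 + 13.101725 + 126.904472 = 212.006197

212.0062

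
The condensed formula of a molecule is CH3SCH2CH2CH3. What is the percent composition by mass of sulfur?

Atom tally by fragment:
  CH3SCH2 → C:2 H:5 S:1
  CH2 → C:1 H:2
  CH3 → C:1 H:3
Element totals:
  C: 4
  H: 10
  S: 1
Molecular formula: C4H10S.
Molar mass = 90.184 g/mol.
Mass from S: 1 × 32.06 = 32.060 g/mol.
%S = 32.060 / 90.184 × 100 = 35.55%.

35.55%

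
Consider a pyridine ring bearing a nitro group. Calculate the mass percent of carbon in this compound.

48.39%

Atom tally by fragment:
  pyridine ring core → C:5 H:5 N:1
  (− 1 ring H displaced by substituents)
  + NO2 → N:1 O:2
Element totals:
  C: 5
  H: 4
  N: 2
  O: 2
Molecular formula: C5H4N2O2.
Molar mass = 124.099 g/mol.
Mass from C: 5 × 12.011 = 60.055 g/mol.
%C = 60.055 / 124.099 × 100 = 48.39%.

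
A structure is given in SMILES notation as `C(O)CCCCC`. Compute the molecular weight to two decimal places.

Atom tally by fragment:
  HOCH2 → C:1 H:3 O:1
  CH2 → C:1 H:2
  CH2 → C:1 H:2
  CH2 → C:1 H:2
  CH2 → C:1 H:2
  CH3 → C:1 H:3
Element totals:
  C: 6
  H: 14
  O: 1
Molecular formula: C6H14O.
  M = 6(12.011) + 14(1.008) + 15.999
    = 72.066 + 14.112 + 15.999 = 102.177

102.18 g/mol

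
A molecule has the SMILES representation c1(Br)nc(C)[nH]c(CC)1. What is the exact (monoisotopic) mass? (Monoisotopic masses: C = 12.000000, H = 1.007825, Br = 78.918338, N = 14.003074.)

187.9949

Atom tally by fragment:
  imidazole ring core → C:3 H:4 N:2
  (− 3 ring H displaced by substituents)
  + Br → Br:1
  + CH3 → C:1 H:3
  + C2H5 → C:2 H:5
Element totals:
  C: 6
  H: 9
  Br: 1
  N: 2
Molecular formula: C6H9BrN2.
  M = 6(12.0) + 9(1.007825) + 78.918338 + 2(14.003074)
    = 72.000000 + 9.070425 + 78.918338 + 28.006148 = 187.994911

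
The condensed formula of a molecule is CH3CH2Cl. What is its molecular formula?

Element totals:
  C: 2
  H: 5
  Cl: 1

C2H5Cl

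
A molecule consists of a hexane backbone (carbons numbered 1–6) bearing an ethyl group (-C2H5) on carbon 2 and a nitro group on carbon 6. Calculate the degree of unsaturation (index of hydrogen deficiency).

Atom tally by fragment:
  CH3 → C:1 H:3
  CH(C2H5) → C:3 H:6
  CH2 → C:1 H:2
  CH2 → C:1 H:2
  CH2 → C:1 H:2
  CH2NO2 → C:1 H:2 N:1 O:2
Element totals:
  C: 8
  H: 17
  N: 1
  O: 2
Molecular formula: C8H17NO2.
DoU = (2C + 2 + N − H − X) / 2 = (2·8 + 2 + 1 − 17 − 0) / 2 = 1.

1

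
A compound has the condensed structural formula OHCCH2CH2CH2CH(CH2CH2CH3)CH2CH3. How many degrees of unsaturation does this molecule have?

1

Element totals:
  C: 10
  H: 20
  O: 1
Molecular formula: C10H20O.
DoU = (2C + 2 + N − H − X) / 2 = (2·10 + 2 + 0 − 20 − 0) / 2 = 1.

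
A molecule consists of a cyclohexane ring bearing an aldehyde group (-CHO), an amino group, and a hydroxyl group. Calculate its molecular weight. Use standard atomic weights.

143.19 g/mol

Atom tally by fragment:
  cyclohexane ring core → C:6 H:12
  (− 3 ring H displaced by substituents)
  + CHO → C:1 H:1 O:1
  + NH2 → N:1 H:2
  + OH → O:1 H:1
Element totals:
  C: 7
  H: 13
  N: 1
  O: 2
Molecular formula: C7H13NO2.
  M = 7(12.011) + 13(1.008) + 14.007 + 2(15.999)
    = 84.077 + 13.104 + 14.007 + 31.998 = 143.186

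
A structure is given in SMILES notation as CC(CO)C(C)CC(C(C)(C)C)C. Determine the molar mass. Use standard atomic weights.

186.34 g/mol

Atom tally by fragment:
  CH3 → C:1 H:3
  CH(CH2OH) → C:2 H:4 O:1
  CH(CH3) → C:2 H:4
  CH2 → C:1 H:2
  CH(C(CH3)3) → C:5 H:10
  CH3 → C:1 H:3
Element totals:
  C: 12
  H: 26
  O: 1
Molecular formula: C12H26O.
  M = 12(12.011) + 26(1.008) + 15.999
    = 144.132 + 26.208 + 15.999 = 186.339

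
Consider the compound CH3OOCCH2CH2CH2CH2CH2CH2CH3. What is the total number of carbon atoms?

9

Element totals:
  C: 9
  H: 18
  O: 2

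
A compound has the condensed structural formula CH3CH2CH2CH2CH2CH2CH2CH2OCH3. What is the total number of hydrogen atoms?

Atom tally by fragment:
  CH3 → C:1 H:3
  CH2 → C:1 H:2
  CH2 → C:1 H:2
  CH2 → C:1 H:2
  CH2 → C:1 H:2
  CH2 → C:1 H:2
  CH2 → C:1 H:2
  CH2OCH3 → C:2 H:5 O:1
Element totals:
  C: 9
  H: 20
  O: 1

20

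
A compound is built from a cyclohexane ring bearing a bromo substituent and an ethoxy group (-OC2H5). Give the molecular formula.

C8H15BrO

Atom tally by fragment:
  cyclohexane ring core → C:6 H:12
  (− 2 ring H displaced by substituents)
  + Br → Br:1
  + OC2H5 → C:2 H:5 O:1
Element totals:
  C: 8
  H: 15
  Br: 1
  O: 1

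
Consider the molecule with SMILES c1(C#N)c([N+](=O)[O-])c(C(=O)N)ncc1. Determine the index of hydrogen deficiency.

8

Atom tally by fragment:
  pyridine ring core → C:5 H:5 N:1
  (− 3 ring H displaced by substituents)
  + CN → C:1 N:1
  + NO2 → N:1 O:2
  + CONH2 → C:1 H:2 O:1 N:1
Element totals:
  C: 7
  H: 4
  N: 4
  O: 3
Molecular formula: C7H4N4O3.
DoU = (2C + 2 + N − H − X) / 2 = (2·7 + 2 + 4 − 4 − 0) / 2 = 8.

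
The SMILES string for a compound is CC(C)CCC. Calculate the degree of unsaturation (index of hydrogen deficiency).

Atom tally by fragment:
  CH3 → C:1 H:3
  CH(CH3) → C:2 H:4
  CH2 → C:1 H:2
  CH2 → C:1 H:2
  CH3 → C:1 H:3
Element totals:
  C: 6
  H: 14
Molecular formula: C6H14.
DoU = (2C + 2 + N − H − X) / 2 = (2·6 + 2 + 0 − 14 − 0) / 2 = 0.

0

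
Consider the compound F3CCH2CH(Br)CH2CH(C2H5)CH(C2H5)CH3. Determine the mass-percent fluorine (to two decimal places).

Atom tally by fragment:
  F3CCH2 → C:2 H:2 F:3
  CH(Br) → C:1 H:1 Br:1
  CH2 → C:1 H:2
  CH(C2H5) → C:3 H:6
  CH(C2H5) → C:3 H:6
  CH3 → C:1 H:3
Element totals:
  C: 11
  H: 20
  Br: 1
  F: 3
Molecular formula: C11H20BrF3.
Molar mass = 289.179 g/mol.
Mass from F: 3 × 18.998 = 56.994 g/mol.
%F = 56.994 / 289.179 × 100 = 19.71%.

19.71%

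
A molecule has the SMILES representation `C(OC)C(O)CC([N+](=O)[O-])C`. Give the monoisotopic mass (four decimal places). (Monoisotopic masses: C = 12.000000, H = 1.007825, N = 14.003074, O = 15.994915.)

Atom tally by fragment:
  CH3OCH2 → C:2 H:5 O:1
  CH(OH) → C:1 H:2 O:1
  CH2 → C:1 H:2
  CH(NO2) → C:1 H:1 N:1 O:2
  CH3 → C:1 H:3
Element totals:
  C: 6
  H: 13
  N: 1
  O: 4
Molecular formula: C6H13NO4.
  M = 6(12.0) + 13(1.007825) + 14.003074 + 4(15.994915)
    = 72.000000 + 13.101725 + 14.003074 + 63.979660 = 163.084459

163.0845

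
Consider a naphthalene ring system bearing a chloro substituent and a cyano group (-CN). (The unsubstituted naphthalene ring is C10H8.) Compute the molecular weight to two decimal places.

187.63 g/mol

Atom tally by fragment:
  naphthalene ring system core → C:10 H:8
  (− 2 ring H displaced by substituents)
  + Cl → Cl:1
  + CN → C:1 N:1
Element totals:
  C: 11
  H: 6
  Cl: 1
  N: 1
Molecular formula: C11H6ClN.
  M = 11(12.011) + 6(1.008) + 35.45 + 14.007
    = 132.121 + 6.048 + 35.450 + 14.007 = 187.626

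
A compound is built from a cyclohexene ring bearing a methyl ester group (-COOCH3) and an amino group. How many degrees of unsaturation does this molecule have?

Atom tally by fragment:
  cyclohexene ring core → C:6 H:10
  (− 2 ring H displaced by substituents)
  + COOCH3 → C:2 H:3 O:2
  + NH2 → N:1 H:2
Element totals:
  C: 8
  H: 13
  N: 1
  O: 2
Molecular formula: C8H13NO2.
DoU = (2C + 2 + N − H − X) / 2 = (2·8 + 2 + 1 − 13 − 0) / 2 = 3.

3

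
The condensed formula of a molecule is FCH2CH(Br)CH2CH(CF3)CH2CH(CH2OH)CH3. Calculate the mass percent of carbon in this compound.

36.63%

Atom tally by fragment:
  FCH2 → C:1 H:2 F:1
  CH(Br) → C:1 H:1 Br:1
  CH2 → C:1 H:2
  CH(CF3) → C:2 H:1 F:3
  CH2 → C:1 H:2
  CH(CH2OH) → C:2 H:4 O:1
  CH3 → C:1 H:3
Element totals:
  C: 9
  H: 15
  Br: 1
  F: 4
  O: 1
Molecular formula: C9H15BrF4O.
Molar mass = 295.114 g/mol.
Mass from C: 9 × 12.011 = 108.099 g/mol.
%C = 108.099 / 295.114 × 100 = 36.63%.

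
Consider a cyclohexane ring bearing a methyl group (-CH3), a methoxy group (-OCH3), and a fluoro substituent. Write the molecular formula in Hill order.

C8H15FO

Atom tally by fragment:
  cyclohexane ring core → C:6 H:12
  (− 3 ring H displaced by substituents)
  + CH3 → C:1 H:3
  + OCH3 → C:1 H:3 O:1
  + F → F:1
Element totals:
  C: 8
  H: 15
  F: 1
  O: 1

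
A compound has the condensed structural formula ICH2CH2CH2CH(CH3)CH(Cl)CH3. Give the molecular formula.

Atom tally by fragment:
  ICH2 → C:1 H:2 I:1
  CH2 → C:1 H:2
  CH2 → C:1 H:2
  CH(CH3) → C:2 H:4
  CH(Cl) → C:1 H:1 Cl:1
  CH3 → C:1 H:3
Element totals:
  C: 7
  H: 14
  Cl: 1
  I: 1

C7H14ClI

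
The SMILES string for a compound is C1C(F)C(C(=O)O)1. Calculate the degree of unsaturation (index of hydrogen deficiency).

2

Atom tally by fragment:
  cyclopropane ring core → C:3 H:6
  (− 2 ring H displaced by substituents)
  + F → F:1
  + COOH → C:1 H:1 O:2
Element totals:
  C: 4
  H: 5
  F: 1
  O: 2
Molecular formula: C4H5FO2.
DoU = (2C + 2 + N − H − X) / 2 = (2·4 + 2 + 0 − 5 − 1) / 2 = 2.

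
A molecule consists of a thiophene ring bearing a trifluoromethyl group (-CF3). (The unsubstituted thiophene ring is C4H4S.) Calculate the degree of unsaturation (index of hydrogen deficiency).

3

Atom tally by fragment:
  thiophene ring core → C:4 H:4 S:1
  (− 1 ring H displaced by substituents)
  + CF3 → C:1 F:3
Element totals:
  C: 5
  H: 3
  F: 3
  S: 1
Molecular formula: C5H3F3S.
DoU = (2C + 2 + N − H − X) / 2 = (2·5 + 2 + 0 − 3 − 3) / 2 = 3.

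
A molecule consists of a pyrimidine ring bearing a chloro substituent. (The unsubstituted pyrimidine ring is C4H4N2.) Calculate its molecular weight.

114.53 g/mol

Atom tally by fragment:
  pyrimidine ring core → C:4 H:4 N:2
  (− 1 ring H displaced by substituents)
  + Cl → Cl:1
Element totals:
  C: 4
  H: 3
  Cl: 1
  N: 2
Molecular formula: C4H3ClN2.
  M = 4(12.011) + 3(1.008) + 35.45 + 2(14.007)
    = 48.044 + 3.024 + 35.450 + 28.014 = 114.532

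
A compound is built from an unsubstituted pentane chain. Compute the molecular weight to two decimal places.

72.15 g/mol

Atom tally by fragment:
  CH3 → C:1 H:3
  CH2 → C:1 H:2
  CH2 → C:1 H:2
  CH2 → C:1 H:2
  CH3 → C:1 H:3
Element totals:
  C: 5
  H: 12
Molecular formula: C5H12.
  M = 5(12.011) + 12(1.008)
    = 60.055 + 12.096 = 72.151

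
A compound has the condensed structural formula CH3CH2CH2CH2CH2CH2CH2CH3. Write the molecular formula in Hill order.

Atom tally by fragment:
  CH3 → C:1 H:3
  CH2 → C:1 H:2
  CH2 → C:1 H:2
  CH2 → C:1 H:2
  CH2 → C:1 H:2
  CH2 → C:1 H:2
  CH2 → C:1 H:2
  CH3 → C:1 H:3
Element totals:
  C: 8
  H: 18

C8H18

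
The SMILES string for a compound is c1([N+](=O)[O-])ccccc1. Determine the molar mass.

Atom tally by fragment:
  benzene ring core → C:6 H:6
  (− 1 ring H displaced by substituents)
  + NO2 → N:1 O:2
Element totals:
  C: 6
  H: 5
  N: 1
  O: 2
Molecular formula: C6H5NO2.
  M = 6(12.011) + 5(1.008) + 14.007 + 2(15.999)
    = 72.066 + 5.040 + 14.007 + 31.998 = 123.111

123.11 g/mol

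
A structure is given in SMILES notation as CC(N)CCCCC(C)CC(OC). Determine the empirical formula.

C11H25NO

Atom tally by fragment:
  CH3 → C:1 H:3
  CH(NH2) → C:1 H:3 N:1
  CH2 → C:1 H:2
  CH2 → C:1 H:2
  CH2 → C:1 H:2
  CH2 → C:1 H:2
  CH(CH3) → C:2 H:4
  CH2 → C:1 H:2
  CH2OCH3 → C:2 H:5 O:1
Element totals:
  C: 11
  H: 25
  N: 1
  O: 1
Molecular formula: C11H25NO.
gcd of subscripts (11, 25, 1, 1) = 1, so the empirical formula equals the molecular formula.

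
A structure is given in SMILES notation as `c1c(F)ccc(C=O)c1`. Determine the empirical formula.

Atom tally by fragment:
  benzene ring core → C:6 H:6
  (− 2 ring H displaced by substituents)
  + F → F:1
  + CHO → C:1 H:1 O:1
Element totals:
  C: 7
  H: 5
  F: 1
  O: 1
Molecular formula: C7H5FO.
gcd of subscripts (7, 1, 5, 1) = 1, so the empirical formula equals the molecular formula.

C7H5FO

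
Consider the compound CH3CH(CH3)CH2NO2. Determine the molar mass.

Atom tally by fragment:
  CH3 → C:1 H:3
  CH(CH3) → C:2 H:4
  CH2NO2 → C:1 H:2 N:1 O:2
Element totals:
  C: 4
  H: 9
  N: 1
  O: 2
Molecular formula: C4H9NO2.
  M = 4(12.011) + 9(1.008) + 14.007 + 2(15.999)
    = 48.044 + 9.072 + 14.007 + 31.998 = 103.121

103.12 g/mol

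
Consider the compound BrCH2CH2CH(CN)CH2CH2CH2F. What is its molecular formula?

C7H11BrFN

Element totals:
  C: 7
  H: 11
  Br: 1
  F: 1
  N: 1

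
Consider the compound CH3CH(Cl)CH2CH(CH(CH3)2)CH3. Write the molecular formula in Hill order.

C8H17Cl

Element totals:
  C: 8
  H: 17
  Cl: 1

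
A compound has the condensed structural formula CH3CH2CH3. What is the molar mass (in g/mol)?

Atom tally by fragment:
  CH3 → C:1 H:3
  CH2 → C:1 H:2
  CH3 → C:1 H:3
Element totals:
  C: 3
  H: 8
Molecular formula: C3H8.
  M = 3(12.011) + 8(1.008)
    = 36.033 + 8.064 = 44.097

44.10 g/mol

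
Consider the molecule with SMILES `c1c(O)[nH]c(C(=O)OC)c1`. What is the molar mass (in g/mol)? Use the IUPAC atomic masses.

141.13 g/mol

Atom tally by fragment:
  pyrrole ring core → C:4 H:5 N:1
  (− 2 ring H displaced by substituents)
  + OH → O:1 H:1
  + COOCH3 → C:2 H:3 O:2
Element totals:
  C: 6
  H: 7
  N: 1
  O: 3
Molecular formula: C6H7NO3.
  M = 6(12.011) + 7(1.008) + 14.007 + 3(15.999)
    = 72.066 + 7.056 + 14.007 + 47.997 = 141.126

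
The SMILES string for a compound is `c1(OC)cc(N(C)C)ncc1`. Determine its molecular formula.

C8H12N2O

Atom tally by fragment:
  pyridine ring core → C:5 H:5 N:1
  (− 2 ring H displaced by substituents)
  + OCH3 → C:1 H:3 O:1
  + N(CH3)2 → N:1 C:2 H:6
Element totals:
  C: 8
  H: 12
  N: 2
  O: 1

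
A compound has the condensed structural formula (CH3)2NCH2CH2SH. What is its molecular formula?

C4H11NS

Atom tally by fragment:
  (CH3)2NCH2 → C:3 H:8 N:1
  CH2SH → C:1 H:3 S:1
Element totals:
  C: 4
  H: 11
  N: 1
  S: 1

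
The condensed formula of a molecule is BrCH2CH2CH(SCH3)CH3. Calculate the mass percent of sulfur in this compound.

Element totals:
  C: 5
  H: 11
  Br: 1
  S: 1
Molecular formula: C5H11BrS.
Molar mass = 183.107 g/mol.
Mass from S: 1 × 32.06 = 32.060 g/mol.
%S = 32.060 / 183.107 × 100 = 17.51%.

17.51%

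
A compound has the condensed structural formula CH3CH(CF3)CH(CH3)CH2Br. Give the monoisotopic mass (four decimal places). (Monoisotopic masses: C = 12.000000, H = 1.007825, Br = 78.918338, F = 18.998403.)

217.9918

Atom tally by fragment:
  CH3 → C:1 H:3
  CH(CF3) → C:2 H:1 F:3
  CH(CH3) → C:2 H:4
  CH2Br → C:1 H:2 Br:1
Element totals:
  C: 6
  H: 10
  Br: 1
  F: 3
Molecular formula: C6H10BrF3.
  M = 6(12.0) + 10(1.007825) + 78.918338 + 3(18.998403)
    = 72.000000 + 10.078250 + 78.918338 + 56.995209 = 217.991797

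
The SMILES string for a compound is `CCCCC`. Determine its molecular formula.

Atom tally by fragment:
  CH3 → C:1 H:3
  CH2 → C:1 H:2
  CH2 → C:1 H:2
  CH2 → C:1 H:2
  CH3 → C:1 H:3
Element totals:
  C: 5
  H: 12

C5H12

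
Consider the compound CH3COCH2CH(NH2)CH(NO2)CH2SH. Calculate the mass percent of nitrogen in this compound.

Element totals:
  C: 6
  H: 12
  N: 2
  O: 3
  S: 1
Molecular formula: C6H12N2O3S.
Molar mass = 192.233 g/mol.
Mass from N: 2 × 14.007 = 28.014 g/mol.
%N = 28.014 / 192.233 × 100 = 14.57%.

14.57%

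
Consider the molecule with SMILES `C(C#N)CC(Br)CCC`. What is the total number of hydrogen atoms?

Atom tally by fragment:
  NCCH2 → C:2 H:2 N:1
  CH2 → C:1 H:2
  CH(Br) → C:1 H:1 Br:1
  CH2 → C:1 H:2
  CH2 → C:1 H:2
  CH3 → C:1 H:3
Element totals:
  C: 7
  H: 12
  Br: 1
  N: 1

12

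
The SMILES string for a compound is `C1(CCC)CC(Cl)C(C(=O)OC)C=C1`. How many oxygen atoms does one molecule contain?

2

Atom tally by fragment:
  cyclohexene ring core → C:6 H:10
  (− 3 ring H displaced by substituents)
  + CH2CH2CH3 → C:3 H:7
  + Cl → Cl:1
  + COOCH3 → C:2 H:3 O:2
Element totals:
  C: 11
  H: 17
  Cl: 1
  O: 2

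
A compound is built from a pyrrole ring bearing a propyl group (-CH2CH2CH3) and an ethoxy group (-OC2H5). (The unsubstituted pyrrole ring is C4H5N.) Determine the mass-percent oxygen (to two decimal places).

10.44%

Atom tally by fragment:
  pyrrole ring core → C:4 H:5 N:1
  (− 2 ring H displaced by substituents)
  + CH2CH2CH3 → C:3 H:7
  + OC2H5 → C:2 H:5 O:1
Element totals:
  C: 9
  H: 15
  N: 1
  O: 1
Molecular formula: C9H15NO.
Molar mass = 153.225 g/mol.
Mass from O: 1 × 15.999 = 15.999 g/mol.
%O = 15.999 / 153.225 × 100 = 10.44%.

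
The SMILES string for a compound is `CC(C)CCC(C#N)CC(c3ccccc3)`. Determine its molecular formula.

C15H21N

Atom tally by fragment:
  CH3 → C:1 H:3
  CH(CH3) → C:2 H:4
  CH2 → C:1 H:2
  CH2 → C:1 H:2
  CH(CN) → C:2 H:1 N:1
  CH2 → C:1 H:2
  CH2C6H5 → C:7 H:7
Element totals:
  C: 15
  H: 21
  N: 1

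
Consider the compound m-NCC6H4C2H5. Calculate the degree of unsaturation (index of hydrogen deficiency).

6

Atom tally by fragment:
  benzene ring core → C:6 H:6
  (− 2 ring H displaced by substituents)
  + CN → C:1 N:1
  + C2H5 → C:2 H:5
Element totals:
  C: 9
  H: 9
  N: 1
Molecular formula: C9H9N.
DoU = (2C + 2 + N − H − X) / 2 = (2·9 + 2 + 1 − 9 − 0) / 2 = 6.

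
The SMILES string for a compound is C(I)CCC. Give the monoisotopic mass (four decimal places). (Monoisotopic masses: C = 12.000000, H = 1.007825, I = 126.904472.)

183.9749

Atom tally by fragment:
  ICH2 → C:1 H:2 I:1
  CH2 → C:1 H:2
  CH2 → C:1 H:2
  CH3 → C:1 H:3
Element totals:
  C: 4
  H: 9
  I: 1
Molecular formula: C4H9I.
  M = 4(12.0) + 9(1.007825) + 126.904472
    = 48.000000 + 9.070425 + 126.904472 = 183.974897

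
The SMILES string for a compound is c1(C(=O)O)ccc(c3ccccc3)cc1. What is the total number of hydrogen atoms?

10

Atom tally by fragment:
  benzene ring core → C:6 H:6
  (− 2 ring H displaced by substituents)
  + COOH → C:1 H:1 O:2
  + C6H5 → C:6 H:5
Element totals:
  C: 13
  H: 10
  O: 2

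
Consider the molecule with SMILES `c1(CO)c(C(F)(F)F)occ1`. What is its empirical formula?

C6H5F3O2

Atom tally by fragment:
  furan ring core → C:4 H:4 O:1
  (− 2 ring H displaced by substituents)
  + CH2OH → C:1 H:3 O:1
  + CF3 → C:1 F:3
Element totals:
  C: 6
  H: 5
  F: 3
  O: 2
Molecular formula: C6H5F3O2.
gcd of subscripts (6, 3, 5, 2) = 1, so the empirical formula equals the molecular formula.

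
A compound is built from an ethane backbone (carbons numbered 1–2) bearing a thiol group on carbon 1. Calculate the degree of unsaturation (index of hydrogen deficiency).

Atom tally by fragment:
  HSCH2 → C:1 H:3 S:1
  CH3 → C:1 H:3
Element totals:
  C: 2
  H: 6
  S: 1
Molecular formula: C2H6S.
DoU = (2C + 2 + N − H − X) / 2 = (2·2 + 2 + 0 − 6 − 0) / 2 = 0.

0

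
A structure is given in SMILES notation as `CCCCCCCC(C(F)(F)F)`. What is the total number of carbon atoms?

Atom tally by fragment:
  CH3 → C:1 H:3
  CH2 → C:1 H:2
  CH2 → C:1 H:2
  CH2 → C:1 H:2
  CH2 → C:1 H:2
  CH2 → C:1 H:2
  CH2 → C:1 H:2
  CH2CF3 → C:2 H:2 F:3
Element totals:
  C: 9
  H: 17
  F: 3

9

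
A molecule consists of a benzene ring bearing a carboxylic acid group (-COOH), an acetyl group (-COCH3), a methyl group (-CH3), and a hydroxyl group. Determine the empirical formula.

Atom tally by fragment:
  benzene ring core → C:6 H:6
  (− 4 ring H displaced by substituents)
  + COOH → C:1 H:1 O:2
  + COCH3 → C:2 H:3 O:1
  + CH3 → C:1 H:3
  + OH → O:1 H:1
Element totals:
  C: 10
  H: 10
  O: 4
Molecular formula: C10H10O4.
gcd of subscripts = 2; dividing each by 2:
  C: 10/2 = 5
  H: 10/2 = 5
  O: 4/2 = 2

C5H5O2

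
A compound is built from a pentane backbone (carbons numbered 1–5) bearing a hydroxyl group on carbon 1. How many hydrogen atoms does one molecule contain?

12

Atom tally by fragment:
  HOCH2 → C:1 H:3 O:1
  CH2 → C:1 H:2
  CH2 → C:1 H:2
  CH2 → C:1 H:2
  CH3 → C:1 H:3
Element totals:
  C: 5
  H: 12
  O: 1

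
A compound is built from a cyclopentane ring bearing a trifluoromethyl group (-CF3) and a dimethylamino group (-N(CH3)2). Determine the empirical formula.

Atom tally by fragment:
  cyclopentane ring core → C:5 H:10
  (− 2 ring H displaced by substituents)
  + CF3 → C:1 F:3
  + N(CH3)2 → N:1 C:2 H:6
Element totals:
  C: 8
  H: 14
  F: 3
  N: 1
Molecular formula: C8H14F3N.
gcd of subscripts (8, 3, 14, 1) = 1, so the empirical formula equals the molecular formula.

C8H14F3N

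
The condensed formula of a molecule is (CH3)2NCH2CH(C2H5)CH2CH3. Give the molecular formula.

C8H19N

Element totals:
  C: 8
  H: 19
  N: 1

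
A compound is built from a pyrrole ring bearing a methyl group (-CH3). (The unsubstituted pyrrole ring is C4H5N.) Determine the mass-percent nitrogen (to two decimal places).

17.27%

Atom tally by fragment:
  pyrrole ring core → C:4 H:5 N:1
  (− 1 ring H displaced by substituents)
  + CH3 → C:1 H:3
Element totals:
  C: 5
  H: 7
  N: 1
Molecular formula: C5H7N.
Molar mass = 81.118 g/mol.
Mass from N: 1 × 14.007 = 14.007 g/mol.
%N = 14.007 / 81.118 × 100 = 17.27%.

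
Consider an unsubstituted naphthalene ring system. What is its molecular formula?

Atom tally by fragment:
  naphthalene ring system core → C:10 H:8
Element totals:
  C: 10
  H: 8

C10H8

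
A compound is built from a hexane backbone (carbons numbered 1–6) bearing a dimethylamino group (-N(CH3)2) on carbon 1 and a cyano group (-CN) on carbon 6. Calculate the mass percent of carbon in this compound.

Atom tally by fragment:
  (CH3)2NCH2 → C:3 H:8 N:1
  CH2 → C:1 H:2
  CH2 → C:1 H:2
  CH2 → C:1 H:2
  CH2 → C:1 H:2
  CH2CN → C:2 H:2 N:1
Element totals:
  C: 9
  H: 18
  N: 2
Molecular formula: C9H18N2.
Molar mass = 154.257 g/mol.
Mass from C: 9 × 12.011 = 108.099 g/mol.
%C = 108.099 / 154.257 × 100 = 70.08%.

70.08%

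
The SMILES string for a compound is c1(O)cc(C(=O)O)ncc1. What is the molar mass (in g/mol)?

139.11 g/mol

Atom tally by fragment:
  pyridine ring core → C:5 H:5 N:1
  (− 2 ring H displaced by substituents)
  + OH → O:1 H:1
  + COOH → C:1 H:1 O:2
Element totals:
  C: 6
  H: 5
  N: 1
  O: 3
Molecular formula: C6H5NO3.
  M = 6(12.011) + 5(1.008) + 14.007 + 3(15.999)
    = 72.066 + 5.040 + 14.007 + 47.997 = 139.110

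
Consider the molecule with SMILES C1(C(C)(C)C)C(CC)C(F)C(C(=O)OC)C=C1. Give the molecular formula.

Atom tally by fragment:
  cyclohexene ring core → C:6 H:10
  (− 4 ring H displaced by substituents)
  + C(CH3)3 → C:4 H:9
  + C2H5 → C:2 H:5
  + F → F:1
  + COOCH3 → C:2 H:3 O:2
Element totals:
  C: 14
  H: 23
  F: 1
  O: 2

C14H23FO2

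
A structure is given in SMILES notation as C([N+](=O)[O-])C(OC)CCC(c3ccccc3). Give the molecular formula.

C12H17NO3

Atom tally by fragment:
  O2NCH2 → C:1 H:2 N:1 O:2
  CH(OCH3) → C:2 H:4 O:1
  CH2 → C:1 H:2
  CH2 → C:1 H:2
  CH2C6H5 → C:7 H:7
Element totals:
  C: 12
  H: 17
  N: 1
  O: 3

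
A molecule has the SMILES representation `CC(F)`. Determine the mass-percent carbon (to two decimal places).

Atom tally by fragment:
  CH3 → C:1 H:3
  CH2F → C:1 H:2 F:1
Element totals:
  C: 2
  H: 5
  F: 1
Molecular formula: C2H5F.
Molar mass = 48.060 g/mol.
Mass from C: 2 × 12.011 = 24.022 g/mol.
%C = 24.022 / 48.060 × 100 = 49.98%.

49.98%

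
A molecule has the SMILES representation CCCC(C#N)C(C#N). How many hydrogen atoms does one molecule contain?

10

Atom tally by fragment:
  CH3 → C:1 H:3
  CH2 → C:1 H:2
  CH2 → C:1 H:2
  CH(CN) → C:2 H:1 N:1
  CH2CN → C:2 H:2 N:1
Element totals:
  C: 7
  H: 10
  N: 2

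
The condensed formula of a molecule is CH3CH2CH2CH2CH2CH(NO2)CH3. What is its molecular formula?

C7H15NO2

Atom tally by fragment:
  CH3 → C:1 H:3
  CH2 → C:1 H:2
  CH2 → C:1 H:2
  CH2 → C:1 H:2
  CH2 → C:1 H:2
  CH(NO2) → C:1 H:1 N:1 O:2
  CH3 → C:1 H:3
Element totals:
  C: 7
  H: 15
  N: 1
  O: 2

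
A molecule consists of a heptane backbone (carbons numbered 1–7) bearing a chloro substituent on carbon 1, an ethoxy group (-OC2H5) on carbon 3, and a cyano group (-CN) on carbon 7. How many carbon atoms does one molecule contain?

Atom tally by fragment:
  ClCH2 → C:1 H:2 Cl:1
  CH2 → C:1 H:2
  CH(OC2H5) → C:3 H:6 O:1
  CH2 → C:1 H:2
  CH2 → C:1 H:2
  CH2 → C:1 H:2
  CH2CN → C:2 H:2 N:1
Element totals:
  C: 10
  H: 18
  Cl: 1
  N: 1
  O: 1

10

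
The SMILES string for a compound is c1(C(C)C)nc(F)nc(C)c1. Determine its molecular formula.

Atom tally by fragment:
  pyrimidine ring core → C:4 H:4 N:2
  (− 3 ring H displaced by substituents)
  + CH(CH3)2 → C:3 H:7
  + F → F:1
  + CH3 → C:1 H:3
Element totals:
  C: 8
  H: 11
  F: 1
  N: 2

C8H11FN2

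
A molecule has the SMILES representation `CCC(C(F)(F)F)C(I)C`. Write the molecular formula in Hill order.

Atom tally by fragment:
  CH3 → C:1 H:3
  CH2 → C:1 H:2
  CH(CF3) → C:2 H:1 F:3
  CH(I) → C:1 H:1 I:1
  CH3 → C:1 H:3
Element totals:
  C: 6
  H: 10
  F: 3
  I: 1

C6H10F3I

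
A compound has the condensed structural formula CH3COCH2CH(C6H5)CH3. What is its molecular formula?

Atom tally by fragment:
  CH3COCH2 → C:3 H:5 O:1
  CH(C6H5) → C:7 H:6
  CH3 → C:1 H:3
Element totals:
  C: 11
  H: 14
  O: 1

C11H14O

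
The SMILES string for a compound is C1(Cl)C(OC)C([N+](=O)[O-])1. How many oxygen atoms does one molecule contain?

3

Atom tally by fragment:
  cyclopropane ring core → C:3 H:6
  (− 3 ring H displaced by substituents)
  + Cl → Cl:1
  + OCH3 → C:1 H:3 O:1
  + NO2 → N:1 O:2
Element totals:
  C: 4
  H: 6
  Cl: 1
  N: 1
  O: 3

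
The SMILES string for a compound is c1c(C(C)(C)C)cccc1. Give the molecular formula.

Atom tally by fragment:
  benzene ring core → C:6 H:6
  (− 1 ring H displaced by substituents)
  + C(CH3)3 → C:4 H:9
Element totals:
  C: 10
  H: 14

C10H14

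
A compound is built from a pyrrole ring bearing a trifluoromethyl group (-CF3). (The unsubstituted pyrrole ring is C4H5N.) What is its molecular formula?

Atom tally by fragment:
  pyrrole ring core → C:4 H:5 N:1
  (− 1 ring H displaced by substituents)
  + CF3 → C:1 F:3
Element totals:
  C: 5
  H: 4
  F: 3
  N: 1

C5H4F3N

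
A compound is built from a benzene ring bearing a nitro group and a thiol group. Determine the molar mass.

155.17 g/mol

Atom tally by fragment:
  benzene ring core → C:6 H:6
  (− 2 ring H displaced by substituents)
  + NO2 → N:1 O:2
  + SH → S:1 H:1
Element totals:
  C: 6
  H: 5
  N: 1
  O: 2
  S: 1
Molecular formula: C6H5NO2S.
  M = 6(12.011) + 5(1.008) + 14.007 + 2(15.999) + 32.06
    = 72.066 + 5.040 + 14.007 + 31.998 + 32.060 = 155.171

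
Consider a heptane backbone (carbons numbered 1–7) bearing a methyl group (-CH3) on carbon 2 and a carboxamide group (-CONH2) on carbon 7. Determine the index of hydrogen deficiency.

1

Atom tally by fragment:
  CH3 → C:1 H:3
  CH(CH3) → C:2 H:4
  CH2 → C:1 H:2
  CH2 → C:1 H:2
  CH2 → C:1 H:2
  CH2 → C:1 H:2
  CH2CONH2 → C:2 H:4 O:1 N:1
Element totals:
  C: 9
  H: 19
  N: 1
  O: 1
Molecular formula: C9H19NO.
DoU = (2C + 2 + N − H − X) / 2 = (2·9 + 2 + 1 − 19 − 0) / 2 = 1.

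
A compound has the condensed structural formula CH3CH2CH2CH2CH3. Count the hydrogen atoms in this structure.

Atom tally by fragment:
  CH3 → C:1 H:3
  CH2 → C:1 H:2
  CH2 → C:1 H:2
  CH2 → C:1 H:2
  CH3 → C:1 H:3
Element totals:
  C: 5
  H: 12

12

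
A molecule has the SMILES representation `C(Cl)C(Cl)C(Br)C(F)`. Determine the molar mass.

Atom tally by fragment:
  ClCH2 → C:1 H:2 Cl:1
  CH(Cl) → C:1 H:1 Cl:1
  CH(Br) → C:1 H:1 Br:1
  CH2F → C:1 H:2 F:1
Element totals:
  C: 4
  H: 6
  Br: 1
  Cl: 2
  F: 1
Molecular formula: C4H6BrCl2F.
  M = 4(12.011) + 6(1.008) + 79.904 + 2(35.45) + 18.998
    = 48.044 + 6.048 + 79.904 + 70.900 + 18.998 = 223.894

223.89 g/mol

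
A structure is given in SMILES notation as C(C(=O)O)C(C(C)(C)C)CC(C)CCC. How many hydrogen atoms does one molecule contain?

Atom tally by fragment:
  HOOCCH2 → C:2 H:3 O:2
  CH(C(CH3)3) → C:5 H:10
  CH2 → C:1 H:2
  CH(CH3) → C:2 H:4
  CH2 → C:1 H:2
  CH2 → C:1 H:2
  CH3 → C:1 H:3
Element totals:
  C: 13
  H: 26
  O: 2

26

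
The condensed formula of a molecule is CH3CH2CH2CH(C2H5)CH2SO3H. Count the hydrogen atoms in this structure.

16

Atom tally by fragment:
  CH3 → C:1 H:3
  CH2 → C:1 H:2
  CH2 → C:1 H:2
  CH(C2H5) → C:3 H:6
  CH2SO3H → C:1 H:3 S:1 O:3
Element totals:
  C: 7
  H: 16
  O: 3
  S: 1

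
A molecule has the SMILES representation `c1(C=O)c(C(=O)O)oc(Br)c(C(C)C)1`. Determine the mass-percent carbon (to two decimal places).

41.41%

Atom tally by fragment:
  furan ring core → C:4 H:4 O:1
  (− 4 ring H displaced by substituents)
  + CHO → C:1 H:1 O:1
  + COOH → C:1 H:1 O:2
  + Br → Br:1
  + CH(CH3)2 → C:3 H:7
Element totals:
  C: 9
  H: 9
  Br: 1
  O: 4
Molecular formula: C9H9BrO4.
Molar mass = 261.071 g/mol.
Mass from C: 9 × 12.011 = 108.099 g/mol.
%C = 108.099 / 261.071 × 100 = 41.41%.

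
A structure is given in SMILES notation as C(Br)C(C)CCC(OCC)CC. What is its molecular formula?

C10H21BrO

Atom tally by fragment:
  BrCH2 → C:1 H:2 Br:1
  CH(CH3) → C:2 H:4
  CH2 → C:1 H:2
  CH2 → C:1 H:2
  CH(OC2H5) → C:3 H:6 O:1
  CH2 → C:1 H:2
  CH3 → C:1 H:3
Element totals:
  C: 10
  H: 21
  Br: 1
  O: 1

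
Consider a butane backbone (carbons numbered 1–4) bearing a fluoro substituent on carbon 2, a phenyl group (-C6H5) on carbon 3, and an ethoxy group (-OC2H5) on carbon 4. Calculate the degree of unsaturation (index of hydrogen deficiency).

4

Atom tally by fragment:
  CH3 → C:1 H:3
  CH(F) → C:1 H:1 F:1
  CH(C6H5) → C:7 H:6
  CH2OC2H5 → C:3 H:7 O:1
Element totals:
  C: 12
  H: 17
  F: 1
  O: 1
Molecular formula: C12H17FO.
DoU = (2C + 2 + N − H − X) / 2 = (2·12 + 2 + 0 − 17 − 1) / 2 = 4.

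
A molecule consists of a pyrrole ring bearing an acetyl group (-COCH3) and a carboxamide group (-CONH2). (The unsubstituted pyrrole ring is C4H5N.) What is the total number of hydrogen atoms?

8

Atom tally by fragment:
  pyrrole ring core → C:4 H:5 N:1
  (− 2 ring H displaced by substituents)
  + COCH3 → C:2 H:3 O:1
  + CONH2 → C:1 H:2 O:1 N:1
Element totals:
  C: 7
  H: 8
  N: 2
  O: 2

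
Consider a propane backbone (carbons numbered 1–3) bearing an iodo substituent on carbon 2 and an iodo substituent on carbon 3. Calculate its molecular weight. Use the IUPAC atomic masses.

Atom tally by fragment:
  CH3 → C:1 H:3
  CH(I) → C:1 H:1 I:1
  CH2I → C:1 H:2 I:1
Element totals:
  C: 3
  H: 6
  I: 2
Molecular formula: C3H6I2.
  M = 3(12.011) + 6(1.008) + 2(126.904)
    = 36.033 + 6.048 + 253.808 = 295.889

295.89 g/mol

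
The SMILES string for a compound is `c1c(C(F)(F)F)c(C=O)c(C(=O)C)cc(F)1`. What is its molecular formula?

C10H6F4O2

Atom tally by fragment:
  benzene ring core → C:6 H:6
  (− 4 ring H displaced by substituents)
  + CF3 → C:1 F:3
  + CHO → C:1 H:1 O:1
  + COCH3 → C:2 H:3 O:1
  + F → F:1
Element totals:
  C: 10
  H: 6
  F: 4
  O: 2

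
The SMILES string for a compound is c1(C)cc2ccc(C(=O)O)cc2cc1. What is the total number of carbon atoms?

12

Atom tally by fragment:
  naphthalene ring system core → C:10 H:8
  (− 2 ring H displaced by substituents)
  + CH3 → C:1 H:3
  + COOH → C:1 H:1 O:2
Element totals:
  C: 12
  H: 10
  O: 2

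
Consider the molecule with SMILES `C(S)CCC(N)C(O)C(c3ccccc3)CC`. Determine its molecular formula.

C14H23NOS

Atom tally by fragment:
  HSCH2 → C:1 H:3 S:1
  CH2 → C:1 H:2
  CH2 → C:1 H:2
  CH(NH2) → C:1 H:3 N:1
  CH(OH) → C:1 H:2 O:1
  CH(C6H5) → C:7 H:6
  CH2 → C:1 H:2
  CH3 → C:1 H:3
Element totals:
  C: 14
  H: 23
  N: 1
  O: 1
  S: 1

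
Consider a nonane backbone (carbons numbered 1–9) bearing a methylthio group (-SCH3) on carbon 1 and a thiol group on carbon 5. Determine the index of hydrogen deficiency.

Atom tally by fragment:
  CH3SCH2 → C:2 H:5 S:1
  CH2 → C:1 H:2
  CH2 → C:1 H:2
  CH2 → C:1 H:2
  CH(SH) → C:1 H:2 S:1
  CH2 → C:1 H:2
  CH2 → C:1 H:2
  CH2 → C:1 H:2
  CH3 → C:1 H:3
Element totals:
  C: 10
  H: 22
  S: 2
Molecular formula: C10H22S2.
DoU = (2C + 2 + N − H − X) / 2 = (2·10 + 2 + 0 − 22 − 0) / 2 = 0.

0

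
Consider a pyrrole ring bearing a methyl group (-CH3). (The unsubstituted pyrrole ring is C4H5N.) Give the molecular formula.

C5H7N

Atom tally by fragment:
  pyrrole ring core → C:4 H:5 N:1
  (− 1 ring H displaced by substituents)
  + CH3 → C:1 H:3
Element totals:
  C: 5
  H: 7
  N: 1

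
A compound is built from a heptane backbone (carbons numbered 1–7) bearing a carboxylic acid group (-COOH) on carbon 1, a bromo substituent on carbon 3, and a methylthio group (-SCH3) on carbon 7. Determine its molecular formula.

C9H17BrO2S

Atom tally by fragment:
  HOOCCH2 → C:2 H:3 O:2
  CH2 → C:1 H:2
  CH(Br) → C:1 H:1 Br:1
  CH2 → C:1 H:2
  CH2 → C:1 H:2
  CH2 → C:1 H:2
  CH2SCH3 → C:2 H:5 S:1
Element totals:
  C: 9
  H: 17
  Br: 1
  O: 2
  S: 1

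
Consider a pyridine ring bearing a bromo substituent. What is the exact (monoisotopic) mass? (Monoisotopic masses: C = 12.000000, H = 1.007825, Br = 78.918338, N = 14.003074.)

Atom tally by fragment:
  pyridine ring core → C:5 H:5 N:1
  (− 1 ring H displaced by substituents)
  + Br → Br:1
Element totals:
  C: 5
  H: 4
  Br: 1
  N: 1
Molecular formula: C5H4BrN.
  M = 5(12.0) + 4(1.007825) + 78.918338 + 14.003074
    = 60.000000 + 4.031300 + 78.918338 + 14.003074 = 156.952712

156.9527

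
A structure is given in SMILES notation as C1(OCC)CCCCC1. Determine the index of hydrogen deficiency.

Atom tally by fragment:
  cyclohexane ring core → C:6 H:12
  (− 1 ring H displaced by substituents)
  + OC2H5 → C:2 H:5 O:1
Element totals:
  C: 8
  H: 16
  O: 1
Molecular formula: C8H16O.
DoU = (2C + 2 + N − H − X) / 2 = (2·8 + 2 + 0 − 16 − 0) / 2 = 1.

1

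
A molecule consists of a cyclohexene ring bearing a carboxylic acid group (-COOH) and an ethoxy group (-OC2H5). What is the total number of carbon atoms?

9

Atom tally by fragment:
  cyclohexene ring core → C:6 H:10
  (− 2 ring H displaced by substituents)
  + COOH → C:1 H:1 O:2
  + OC2H5 → C:2 H:5 O:1
Element totals:
  C: 9
  H: 14
  O: 3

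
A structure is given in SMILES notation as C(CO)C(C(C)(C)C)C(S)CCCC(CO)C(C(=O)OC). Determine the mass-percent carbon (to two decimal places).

59.96%

Atom tally by fragment:
  HOCH2CH2 → C:2 H:5 O:1
  CH(C(CH3)3) → C:5 H:10
  CH(SH) → C:1 H:2 S:1
  CH2 → C:1 H:2
  CH2 → C:1 H:2
  CH2 → C:1 H:2
  CH(CH2OH) → C:2 H:4 O:1
  CH2COOCH3 → C:3 H:5 O:2
Element totals:
  C: 16
  H: 32
  O: 4
  S: 1
Molecular formula: C16H32O4S.
Molar mass = 320.488 g/mol.
Mass from C: 16 × 12.011 = 192.176 g/mol.
%C = 192.176 / 320.488 × 100 = 59.96%.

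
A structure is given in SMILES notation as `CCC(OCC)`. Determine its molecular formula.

Atom tally by fragment:
  CH3 → C:1 H:3
  CH2 → C:1 H:2
  CH2OC2H5 → C:3 H:7 O:1
Element totals:
  C: 5
  H: 12
  O: 1

C5H12O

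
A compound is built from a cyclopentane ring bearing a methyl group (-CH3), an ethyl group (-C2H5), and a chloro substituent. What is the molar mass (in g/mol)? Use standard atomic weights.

Atom tally by fragment:
  cyclopentane ring core → C:5 H:10
  (− 3 ring H displaced by substituents)
  + CH3 → C:1 H:3
  + C2H5 → C:2 H:5
  + Cl → Cl:1
Element totals:
  C: 8
  H: 15
  Cl: 1
Molecular formula: C8H15Cl.
  M = 8(12.011) + 15(1.008) + 35.45
    = 96.088 + 15.120 + 35.450 = 146.658

146.66 g/mol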